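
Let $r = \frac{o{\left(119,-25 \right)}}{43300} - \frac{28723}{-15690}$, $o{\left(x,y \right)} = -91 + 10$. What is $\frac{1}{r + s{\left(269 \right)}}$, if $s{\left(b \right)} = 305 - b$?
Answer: $\frac{67937700}{2570000701} \approx 0.026435$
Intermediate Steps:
$o{\left(x,y \right)} = -81$
$r = \frac{124243501}{67937700}$ ($r = - \frac{81}{43300} - \frac{28723}{-15690} = \left(-81\right) \frac{1}{43300} - - \frac{28723}{15690} = - \frac{81}{43300} + \frac{28723}{15690} = \frac{124243501}{67937700} \approx 1.8288$)
$\frac{1}{r + s{\left(269 \right)}} = \frac{1}{\frac{124243501}{67937700} + \left(305 - 269\right)} = \frac{1}{\frac{124243501}{67937700} + 36} = \frac{1}{\frac{2570000701}{67937700}} = \frac{67937700}{2570000701}$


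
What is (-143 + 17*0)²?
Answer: 20449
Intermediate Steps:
(-143 + 17*0)² = (-143 + 0)² = (-143)² = 20449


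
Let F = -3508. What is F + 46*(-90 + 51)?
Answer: -5302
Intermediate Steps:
F + 46*(-90 + 51) = -3508 + 46*(-90 + 51) = -3508 + 46*(-39) = -3508 - 1794 = -5302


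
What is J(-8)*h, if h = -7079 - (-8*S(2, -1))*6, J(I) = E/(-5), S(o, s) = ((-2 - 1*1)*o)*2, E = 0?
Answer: 0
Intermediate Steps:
S(o, s) = -6*o (S(o, s) = ((-2 - 1)*o)*2 = -3*o*2 = -6*o)
J(I) = 0 (J(I) = 0/(-5) = 0*(-⅕) = 0)
h = -7655 (h = -7079 - (-(-48)*2)*6 = -7079 - (-8*(-12))*6 = -7079 - 96*6 = -7079 - 1*576 = -7079 - 576 = -7655)
J(-8)*h = 0*(-7655) = 0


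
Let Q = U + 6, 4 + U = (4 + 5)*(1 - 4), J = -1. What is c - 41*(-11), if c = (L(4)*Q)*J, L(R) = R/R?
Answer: 476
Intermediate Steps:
U = -31 (U = -4 + (4 + 5)*(1 - 4) = -4 + 9*(-3) = -4 - 27 = -31)
L(R) = 1
Q = -25 (Q = -31 + 6 = -25)
c = 25 (c = (1*(-25))*(-1) = -25*(-1) = 25)
c - 41*(-11) = 25 - 41*(-11) = 25 + 451 = 476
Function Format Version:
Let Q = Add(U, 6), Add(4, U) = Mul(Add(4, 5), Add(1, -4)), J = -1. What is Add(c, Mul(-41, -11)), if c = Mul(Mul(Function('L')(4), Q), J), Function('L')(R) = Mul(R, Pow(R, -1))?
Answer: 476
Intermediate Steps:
U = -31 (U = Add(-4, Mul(Add(4, 5), Add(1, -4))) = Add(-4, Mul(9, -3)) = Add(-4, -27) = -31)
Function('L')(R) = 1
Q = -25 (Q = Add(-31, 6) = -25)
c = 25 (c = Mul(Mul(1, -25), -1) = Mul(-25, -1) = 25)
Add(c, Mul(-41, -11)) = Add(25, Mul(-41, -11)) = Add(25, 451) = 476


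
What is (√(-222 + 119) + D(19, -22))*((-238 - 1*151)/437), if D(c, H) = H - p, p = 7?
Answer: 11281/437 - 389*I*√103/437 ≈ 25.815 - 9.0341*I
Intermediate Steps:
D(c, H) = -7 + H (D(c, H) = H - 1*7 = H - 7 = -7 + H)
(√(-222 + 119) + D(19, -22))*((-238 - 1*151)/437) = (√(-222 + 119) + (-7 - 22))*((-238 - 1*151)/437) = (√(-103) - 29)*((-238 - 151)*(1/437)) = (I*√103 - 29)*(-389*1/437) = (-29 + I*√103)*(-389/437) = 11281/437 - 389*I*√103/437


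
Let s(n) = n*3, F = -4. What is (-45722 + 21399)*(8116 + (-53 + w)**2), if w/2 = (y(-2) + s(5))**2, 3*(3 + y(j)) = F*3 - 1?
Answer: -24200339111/81 ≈ -2.9877e+8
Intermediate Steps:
s(n) = 3*n
y(j) = -22/3 (y(j) = -3 + (-4*3 - 1)/3 = -3 + (-12 - 1)/3 = -3 + (1/3)*(-13) = -3 - 13/3 = -22/3)
w = 1058/9 (w = 2*(-22/3 + 3*5)**2 = 2*(-22/3 + 15)**2 = 2*(23/3)**2 = 2*(529/9) = 1058/9 ≈ 117.56)
(-45722 + 21399)*(8116 + (-53 + w)**2) = (-45722 + 21399)*(8116 + (-53 + 1058/9)**2) = -24323*(8116 + (581/9)**2) = -24323*(8116 + 337561/81) = -24323*994957/81 = -24200339111/81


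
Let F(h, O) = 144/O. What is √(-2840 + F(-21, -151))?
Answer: 2*I*√16194146/151 ≈ 53.301*I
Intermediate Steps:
√(-2840 + F(-21, -151)) = √(-2840 + 144/(-151)) = √(-2840 + 144*(-1/151)) = √(-2840 - 144/151) = √(-428984/151) = 2*I*√16194146/151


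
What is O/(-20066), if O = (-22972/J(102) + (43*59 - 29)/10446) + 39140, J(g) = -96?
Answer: -1645434355/838437744 ≈ -1.9625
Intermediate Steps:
O = 1645434355/41784 (O = (-22972/(-96) + (43*59 - 29)/10446) + 39140 = (-22972*(-1/96) + (2537 - 29)*(1/10446)) + 39140 = (5743/24 + 2508*(1/10446)) + 39140 = (5743/24 + 418/1741) + 39140 = 10008595/41784 + 39140 = 1645434355/41784 ≈ 39380.)
O/(-20066) = (1645434355/41784)/(-20066) = (1645434355/41784)*(-1/20066) = -1645434355/838437744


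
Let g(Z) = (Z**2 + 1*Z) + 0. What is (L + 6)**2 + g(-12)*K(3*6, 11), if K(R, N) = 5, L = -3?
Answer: 669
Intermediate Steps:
g(Z) = Z + Z**2 (g(Z) = (Z**2 + Z) + 0 = (Z + Z**2) + 0 = Z + Z**2)
(L + 6)**2 + g(-12)*K(3*6, 11) = (-3 + 6)**2 - 12*(1 - 12)*5 = 3**2 - 12*(-11)*5 = 9 + 132*5 = 9 + 660 = 669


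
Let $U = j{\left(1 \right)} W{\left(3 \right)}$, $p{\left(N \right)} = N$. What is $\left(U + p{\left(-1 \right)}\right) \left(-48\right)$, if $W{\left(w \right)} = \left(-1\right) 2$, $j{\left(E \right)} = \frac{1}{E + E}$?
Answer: $96$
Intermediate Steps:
$j{\left(E \right)} = \frac{1}{2 E}$
$W{\left(w \right)} = -2$
$U = -1$ ($U = \frac{1}{2 \cdot 1} \left(-2\right) = \frac{1}{2} \cdot 1 \left(-2\right) = \frac{1}{2} \left(-2\right) = -1$)
$\left(U + p{\left(-1 \right)}\right) \left(-48\right) = \left(-1 - 1\right) \left(-48\right) = \left(-2\right) \left(-48\right) = 96$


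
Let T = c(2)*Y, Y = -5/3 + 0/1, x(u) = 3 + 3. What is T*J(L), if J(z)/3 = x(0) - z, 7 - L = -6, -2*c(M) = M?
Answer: -35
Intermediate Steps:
c(M) = -M/2
x(u) = 6
L = 13 (L = 7 - 1*(-6) = 7 + 6 = 13)
Y = -5/3 (Y = -5*⅓ + 0*1 = -5/3 + 0 = -5/3 ≈ -1.6667)
J(z) = 18 - 3*z (J(z) = 3*(6 - z) = 18 - 3*z)
T = 5/3 (T = -½*2*(-5/3) = -1*(-5/3) = 5/3 ≈ 1.6667)
T*J(L) = 5*(18 - 3*13)/3 = 5*(18 - 39)/3 = (5/3)*(-21) = -35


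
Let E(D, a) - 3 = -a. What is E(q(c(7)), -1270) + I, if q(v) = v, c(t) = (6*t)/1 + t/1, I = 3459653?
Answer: 3460926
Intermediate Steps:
c(t) = 7*t (c(t) = (6*t)*1 + t*1 = 6*t + t = 7*t)
E(D, a) = 3 - a
E(q(c(7)), -1270) + I = (3 - 1*(-1270)) + 3459653 = (3 + 1270) + 3459653 = 1273 + 3459653 = 3460926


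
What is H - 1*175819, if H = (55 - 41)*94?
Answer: -174503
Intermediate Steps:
H = 1316 (H = 14*94 = 1316)
H - 1*175819 = 1316 - 1*175819 = 1316 - 175819 = -174503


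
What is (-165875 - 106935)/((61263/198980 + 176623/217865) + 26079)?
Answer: -2365305132867400/226118684629267 ≈ -10.460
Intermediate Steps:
(-165875 - 106935)/((61263/198980 + 176623/217865) + 26079) = -272810/((61263*(1/198980) + 176623*(1/217865)) + 26079) = -272810/((61263/198980 + 176623/217865) + 26079) = -272810/(9698301607/8670155540 + 26079) = -272810/226118684629267/8670155540 = -272810*8670155540/226118684629267 = -2365305132867400/226118684629267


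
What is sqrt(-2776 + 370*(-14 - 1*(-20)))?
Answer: 2*I*sqrt(139) ≈ 23.58*I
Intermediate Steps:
sqrt(-2776 + 370*(-14 - 1*(-20))) = sqrt(-2776 + 370*(-14 + 20)) = sqrt(-2776 + 370*6) = sqrt(-2776 + 2220) = sqrt(-556) = 2*I*sqrt(139)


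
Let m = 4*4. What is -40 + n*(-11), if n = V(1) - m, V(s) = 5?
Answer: 81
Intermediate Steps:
m = 16
n = -11 (n = 5 - 1*16 = 5 - 16 = -11)
-40 + n*(-11) = -40 - 11*(-11) = -40 + 121 = 81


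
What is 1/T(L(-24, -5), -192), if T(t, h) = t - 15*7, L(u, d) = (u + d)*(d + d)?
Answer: 1/185 ≈ 0.0054054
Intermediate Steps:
L(u, d) = 2*d*(d + u) (L(u, d) = (d + u)*(2*d) = 2*d*(d + u))
T(t, h) = -105 + t (T(t, h) = t - 105 = -105 + t)
1/T(L(-24, -5), -192) = 1/(-105 + 2*(-5)*(-5 - 24)) = 1/(-105 + 2*(-5)*(-29)) = 1/(-105 + 290) = 1/185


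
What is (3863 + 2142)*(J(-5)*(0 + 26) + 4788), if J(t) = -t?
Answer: 29532590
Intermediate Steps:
(3863 + 2142)*(J(-5)*(0 + 26) + 4788) = (3863 + 2142)*((-1*(-5))*(0 + 26) + 4788) = 6005*(5*26 + 4788) = 6005*(130 + 4788) = 6005*4918 = 29532590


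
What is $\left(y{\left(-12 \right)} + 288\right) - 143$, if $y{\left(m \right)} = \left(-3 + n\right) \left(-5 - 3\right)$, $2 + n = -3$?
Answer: $209$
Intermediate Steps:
$n = -5$ ($n = -2 - 3 = -5$)
$y{\left(m \right)} = 64$ ($y{\left(m \right)} = \left(-3 - 5\right) \left(-5 - 3\right) = \left(-8\right) \left(-8\right) = 64$)
$\left(y{\left(-12 \right)} + 288\right) - 143 = \left(64 + 288\right) - 143 = 352 - 143 = 209$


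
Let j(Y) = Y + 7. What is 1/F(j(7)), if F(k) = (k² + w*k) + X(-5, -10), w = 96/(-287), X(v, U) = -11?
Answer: 41/7393 ≈ 0.0055458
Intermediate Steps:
w = -96/287 (w = 96*(-1/287) = -96/287 ≈ -0.33449)
j(Y) = 7 + Y
F(k) = -11 + k² - 96*k/287 (F(k) = (k² - 96*k/287) - 11 = -11 + k² - 96*k/287)
1/F(j(7)) = 1/(-11 + (7 + 7)² - 96*(7 + 7)/287) = 1/(-11 + 14² - 96/287*14) = 1/(-11 + 196 - 192/41) = 1/(7393/41) = 41/7393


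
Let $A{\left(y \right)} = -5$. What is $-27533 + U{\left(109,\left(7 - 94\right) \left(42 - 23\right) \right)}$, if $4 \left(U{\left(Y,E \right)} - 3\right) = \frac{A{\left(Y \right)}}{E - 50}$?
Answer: $- \frac{187534355}{6812} \approx -27530.0$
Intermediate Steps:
$U{\left(Y,E \right)} = 3 - \frac{5}{4 \left(-50 + E\right)}$ ($U{\left(Y,E \right)} = 3 + \frac{\left(-5\right) \frac{1}{E - 50}}{4} = 3 + \frac{\left(-5\right) \frac{1}{-50 + E}}{4} = 3 - \frac{5}{4 \left(-50 + E\right)}$)
$-27533 + U{\left(109,\left(7 - 94\right) \left(42 - 23\right) \right)} = -27533 + \frac{-605 + 12 \left(7 - 94\right) \left(42 - 23\right)}{4 \left(-50 + \left(7 - 94\right) \left(42 - 23\right)\right)} = -27533 + \frac{-605 + 12 \left(\left(-87\right) 19\right)}{4 \left(-50 - 1653\right)} = -27533 + \frac{-605 + 12 \left(-1653\right)}{4 \left(-50 - 1653\right)} = -27533 + \frac{-605 - 19836}{4 \left(-1703\right)} = -27533 + \frac{1}{4} \left(- \frac{1}{1703}\right) \left(-20441\right) = -27533 + \frac{20441}{6812} = - \frac{187534355}{6812}$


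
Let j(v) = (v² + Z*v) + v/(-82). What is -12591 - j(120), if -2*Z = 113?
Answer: -828591/41 ≈ -20210.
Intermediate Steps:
Z = -113/2 (Z = -½*113 = -113/2 ≈ -56.500)
j(v) = v² - 2317*v/41 (j(v) = (v² - 113*v/2) + v/(-82) = (v² - 113*v/2) + v*(-1/82) = (v² - 113*v/2) - v/82 = v² - 2317*v/41)
-12591 - j(120) = -12591 - 120*(-2317 + 41*120)/41 = -12591 - 120*(-2317 + 4920)/41 = -12591 - 120*2603/41 = -12591 - 1*312360/41 = -12591 - 312360/41 = -828591/41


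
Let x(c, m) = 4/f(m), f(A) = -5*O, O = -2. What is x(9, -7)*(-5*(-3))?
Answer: 6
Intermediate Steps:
f(A) = 10 (f(A) = -5*(-2) = 10)
x(c, m) = ⅖ (x(c, m) = 4/10 = 4*(⅒) = ⅖)
x(9, -7)*(-5*(-3)) = 2*(-5*(-3))/5 = (⅖)*15 = 6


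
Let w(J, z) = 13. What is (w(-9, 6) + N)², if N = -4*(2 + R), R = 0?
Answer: 25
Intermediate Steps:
N = -8 (N = -4*(2 + 0) = -4*2 = -8)
(w(-9, 6) + N)² = (13 - 8)² = 5² = 25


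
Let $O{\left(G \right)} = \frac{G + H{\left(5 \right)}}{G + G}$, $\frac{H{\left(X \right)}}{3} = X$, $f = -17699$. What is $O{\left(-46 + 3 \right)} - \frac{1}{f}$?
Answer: $\frac{247829}{761057} \approx 0.32564$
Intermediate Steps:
$H{\left(X \right)} = 3 X$
$O{\left(G \right)} = \frac{15 + G}{2 G}$ ($O{\left(G \right)} = \frac{G + 3 \cdot 5}{G + G} = \frac{G + 15}{2 G} = \left(15 + G\right) \frac{1}{2 G} = \frac{15 + G}{2 G}$)
$O{\left(-46 + 3 \right)} - \frac{1}{f} = \frac{15 + \left(-46 + 3\right)}{2 \left(-46 + 3\right)} - \frac{1}{-17699} = \frac{15 - 43}{2 \left(-43\right)} - - \frac{1}{17699} = \frac{1}{2} \left(- \frac{1}{43}\right) \left(-28\right) + \frac{1}{17699} = \frac{14}{43} + \frac{1}{17699} = \frac{247829}{761057}$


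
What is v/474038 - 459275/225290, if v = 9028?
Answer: -21567988433/10679602102 ≈ -2.0196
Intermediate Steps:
v/474038 - 459275/225290 = 9028/474038 - 459275/225290 = 9028*(1/474038) - 459275*1/225290 = 4514/237019 - 91855/45058 = -21567988433/10679602102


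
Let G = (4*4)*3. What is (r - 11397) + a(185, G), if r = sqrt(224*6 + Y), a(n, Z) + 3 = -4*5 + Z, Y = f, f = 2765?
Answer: -11372 + sqrt(4109) ≈ -11308.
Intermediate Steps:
Y = 2765
G = 48 (G = 16*3 = 48)
a(n, Z) = -23 + Z (a(n, Z) = -3 + (-4*5 + Z) = -3 + (-20 + Z) = -23 + Z)
r = sqrt(4109) (r = sqrt(224*6 + 2765) = sqrt(1344 + 2765) = sqrt(4109) ≈ 64.101)
(r - 11397) + a(185, G) = (sqrt(4109) - 11397) + (-23 + 48) = (-11397 + sqrt(4109)) + 25 = -11372 + sqrt(4109)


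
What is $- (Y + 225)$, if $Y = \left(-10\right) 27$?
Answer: $45$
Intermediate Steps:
$Y = -270$
$- (Y + 225) = - (-270 + 225) = \left(-1\right) \left(-45\right) = 45$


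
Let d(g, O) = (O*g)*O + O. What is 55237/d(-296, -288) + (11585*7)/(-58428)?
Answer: -55395790891/39847428576 ≈ -1.3902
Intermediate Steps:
d(g, O) = O + g*O² (d(g, O) = g*O² + O = O + g*O²)
55237/d(-296, -288) + (11585*7)/(-58428) = 55237/((-288*(1 - 288*(-296)))) + (11585*7)/(-58428) = 55237/((-288*(1 + 85248))) + 81095*(-1/58428) = 55237/((-288*85249)) - 81095/58428 = 55237/(-24551712) - 81095/58428 = 55237*(-1/24551712) - 81095/58428 = -55237/24551712 - 81095/58428 = -55395790891/39847428576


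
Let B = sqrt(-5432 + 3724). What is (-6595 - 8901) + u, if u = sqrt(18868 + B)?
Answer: -15496 + sqrt(18868 + 2*I*sqrt(427)) ≈ -15359.0 + 0.15044*I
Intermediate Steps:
B = 2*I*sqrt(427) (B = sqrt(-1708) = 2*I*sqrt(427) ≈ 41.328*I)
u = sqrt(18868 + 2*I*sqrt(427)) ≈ 137.36 + 0.15*I
(-6595 - 8901) + u = (-6595 - 8901) + sqrt(18868 + 2*I*sqrt(427)) = -15496 + sqrt(18868 + 2*I*sqrt(427))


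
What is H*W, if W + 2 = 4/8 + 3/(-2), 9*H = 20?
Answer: -20/3 ≈ -6.6667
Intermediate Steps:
H = 20/9 (H = (⅑)*20 = 20/9 ≈ 2.2222)
W = -3 (W = -2 + (4/8 + 3/(-2)) = -2 + (4*(⅛) + 3*(-½)) = -2 + (½ - 3/2) = -2 - 1 = -3)
H*W = (20/9)*(-3) = -20/3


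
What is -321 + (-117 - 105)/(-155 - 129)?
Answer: -45471/142 ≈ -320.22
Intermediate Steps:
-321 + (-117 - 105)/(-155 - 129) = -321 - 222/(-284) = -321 - 222*(-1/284) = -321 + 111/142 = -45471/142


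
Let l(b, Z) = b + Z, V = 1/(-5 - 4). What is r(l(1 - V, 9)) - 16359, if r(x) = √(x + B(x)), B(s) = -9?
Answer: -16359 + √10/3 ≈ -16358.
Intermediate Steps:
V = -⅑ (V = 1/(-9) = -⅑ ≈ -0.11111)
l(b, Z) = Z + b
r(x) = √(-9 + x) (r(x) = √(x - 9) = √(-9 + x))
r(l(1 - V, 9)) - 16359 = √(-9 + (9 + (1 - 1*(-⅑)))) - 16359 = √(-9 + (9 + (1 + ⅑))) - 16359 = √(-9 + (9 + 10/9)) - 16359 = √(-9 + 91/9) - 16359 = √(10/9) - 16359 = √10/3 - 16359 = -16359 + √10/3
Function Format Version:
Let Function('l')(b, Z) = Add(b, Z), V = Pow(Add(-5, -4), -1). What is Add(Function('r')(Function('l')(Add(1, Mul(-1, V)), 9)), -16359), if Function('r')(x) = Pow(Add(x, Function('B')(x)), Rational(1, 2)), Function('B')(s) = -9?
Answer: Add(-16359, Mul(Rational(1, 3), Pow(10, Rational(1, 2)))) ≈ -16358.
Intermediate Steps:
V = Rational(-1, 9) (V = Pow(-9, -1) = Rational(-1, 9) ≈ -0.11111)
Function('l')(b, Z) = Add(Z, b)
Function('r')(x) = Pow(Add(-9, x), Rational(1, 2)) (Function('r')(x) = Pow(Add(x, -9), Rational(1, 2)) = Pow(Add(-9, x), Rational(1, 2)))
Add(Function('r')(Function('l')(Add(1, Mul(-1, V)), 9)), -16359) = Add(Pow(Add(-9, Add(9, Add(1, Mul(-1, Rational(-1, 9))))), Rational(1, 2)), -16359) = Add(Pow(Add(-9, Add(9, Add(1, Rational(1, 9)))), Rational(1, 2)), -16359) = Add(Pow(Add(-9, Add(9, Rational(10, 9))), Rational(1, 2)), -16359) = Add(Pow(Add(-9, Rational(91, 9)), Rational(1, 2)), -16359) = Add(Pow(Rational(10, 9), Rational(1, 2)), -16359) = Add(Mul(Rational(1, 3), Pow(10, Rational(1, 2))), -16359) = Add(-16359, Mul(Rational(1, 3), Pow(10, Rational(1, 2))))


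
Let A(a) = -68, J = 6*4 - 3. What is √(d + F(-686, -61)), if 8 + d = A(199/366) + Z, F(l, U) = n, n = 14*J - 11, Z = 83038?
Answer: √83245 ≈ 288.52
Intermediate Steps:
J = 21 (J = 24 - 3 = 21)
n = 283 (n = 14*21 - 11 = 294 - 11 = 283)
F(l, U) = 283
d = 82962 (d = -8 + (-68 + 83038) = -8 + 82970 = 82962)
√(d + F(-686, -61)) = √(82962 + 283) = √83245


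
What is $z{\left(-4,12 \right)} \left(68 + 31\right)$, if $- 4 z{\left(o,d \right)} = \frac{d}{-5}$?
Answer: $\frac{297}{5} \approx 59.4$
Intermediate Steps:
$z{\left(o,d \right)} = \frac{d}{20}$ ($z{\left(o,d \right)} = - \frac{d \frac{1}{-5}}{4} = - \frac{d \left(- \frac{1}{5}\right)}{4} = - \frac{\left(- \frac{1}{5}\right) d}{4} = \frac{d}{20}$)
$z{\left(-4,12 \right)} \left(68 + 31\right) = \frac{1}{20} \cdot 12 \left(68 + 31\right) = \frac{3}{5} \cdot 99 = \frac{297}{5}$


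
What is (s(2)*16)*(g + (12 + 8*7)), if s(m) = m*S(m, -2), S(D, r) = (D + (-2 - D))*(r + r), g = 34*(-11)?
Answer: -78336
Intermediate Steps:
g = -374
S(D, r) = -4*r
s(m) = 8*m (s(m) = m*(-4*(-2)) = m*8 = 8*m)
(s(2)*16)*(g + (12 + 8*7)) = ((8*2)*16)*(-374 + (12 + 8*7)) = (16*16)*(-374 + (12 + 56)) = 256*(-374 + 68) = 256*(-306) = -78336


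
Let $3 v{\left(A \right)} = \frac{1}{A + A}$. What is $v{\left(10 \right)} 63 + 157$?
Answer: $\frac{3161}{20} \approx 158.05$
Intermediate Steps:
$v{\left(A \right)} = \frac{1}{6 A}$ ($v{\left(A \right)} = \frac{1}{3 \left(A + A\right)} = \frac{1}{3 \cdot 2 A} = \frac{\frac{1}{2} \frac{1}{A}}{3} = \frac{1}{6 A}$)
$v{\left(10 \right)} 63 + 157 = \frac{1}{6 \cdot 10} \cdot 63 + 157 = \frac{1}{6} \cdot \frac{1}{10} \cdot 63 + 157 = \frac{1}{60} \cdot 63 + 157 = \frac{21}{20} + 157 = \frac{3161}{20}$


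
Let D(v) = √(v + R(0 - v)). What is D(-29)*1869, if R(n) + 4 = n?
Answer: 3738*I ≈ 3738.0*I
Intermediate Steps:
R(n) = -4 + n
D(v) = 2*I (D(v) = √(v + (-4 + (0 - v))) = √(v + (-4 - v)) = √(-4) = 2*I)
D(-29)*1869 = (2*I)*1869 = 3738*I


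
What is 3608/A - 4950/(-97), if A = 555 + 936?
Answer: 7730426/144627 ≈ 53.451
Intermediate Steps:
A = 1491
3608/A - 4950/(-97) = 3608/1491 - 4950/(-97) = 3608*(1/1491) - 4950*(-1/97) = 3608/1491 + 4950/97 = 7730426/144627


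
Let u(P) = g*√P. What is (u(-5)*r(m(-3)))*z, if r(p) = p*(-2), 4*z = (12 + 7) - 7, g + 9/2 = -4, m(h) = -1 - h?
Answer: 102*I*√5 ≈ 228.08*I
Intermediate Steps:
g = -17/2 (g = -9/2 - 4 = -17/2 ≈ -8.5000)
z = 3 (z = ((12 + 7) - 7)/4 = (19 - 7)/4 = (¼)*12 = 3)
u(P) = -17*√P/2
r(p) = -2*p
(u(-5)*r(m(-3)))*z = ((-17*I*√5/2)*(-2*(-1 - 1*(-3))))*3 = ((-17*I*√5/2)*(-2*(-1 + 3)))*3 = ((-17*I*√5/2)*(-2*2))*3 = (-17*I*√5/2*(-4))*3 = (34*I*√5)*3 = 102*I*√5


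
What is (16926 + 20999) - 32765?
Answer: 5160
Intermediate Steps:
(16926 + 20999) - 32765 = 37925 - 32765 = 5160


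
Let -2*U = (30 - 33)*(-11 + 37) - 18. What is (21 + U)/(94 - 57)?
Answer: 69/37 ≈ 1.8649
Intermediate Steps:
U = 48 (U = -((30 - 33)*(-11 + 37) - 18)/2 = -(-3*26 - 18)/2 = -(-78 - 18)/2 = -½*(-96) = 48)
(21 + U)/(94 - 57) = (21 + 48)/(94 - 57) = 69/37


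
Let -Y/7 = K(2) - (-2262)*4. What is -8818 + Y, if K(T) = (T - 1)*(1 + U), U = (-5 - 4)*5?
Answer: -71846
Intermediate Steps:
U = -45 (U = -9*5 = -45)
K(T) = 44 - 44*T (K(T) = (T - 1)*(1 - 45) = (-1 + T)*(-44) = 44 - 44*T)
Y = -63028 (Y = -7*((44 - 44*2) - (-2262)*4) = -7*((44 - 88) - 78*(-116)) = -7*(-44 + 9048) = -7*9004 = -63028)
-8818 + Y = -8818 - 63028 = -71846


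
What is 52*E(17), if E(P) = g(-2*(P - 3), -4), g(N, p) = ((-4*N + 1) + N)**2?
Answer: 375700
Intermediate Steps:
g(N, p) = (1 - 3*N)**2 (g(N, p) = ((1 - 4*N) + N)**2 = (1 - 3*N)**2)
E(P) = (17 - 6*P)**2 (E(P) = (-1 + 3*(-2*(P - 3)))**2 = (-1 + 3*(-2*(-3 + P)))**2 = (-1 + 3*(6 - 2*P))**2 = (-1 + (18 - 6*P))**2 = (17 - 6*P)**2)
52*E(17) = 52*(-17 + 6*17)**2 = 52*(-17 + 102)**2 = 52*85**2 = 52*7225 = 375700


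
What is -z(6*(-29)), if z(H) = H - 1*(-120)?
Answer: 54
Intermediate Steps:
z(H) = 120 + H (z(H) = H + 120 = 120 + H)
-z(6*(-29)) = -(120 + 6*(-29)) = -(120 - 174) = -1*(-54) = 54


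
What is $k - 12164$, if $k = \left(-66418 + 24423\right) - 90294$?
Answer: $-144453$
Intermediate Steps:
$k = -132289$ ($k = -41995 - 90294 = -132289$)
$k - 12164 = -132289 - 12164 = -144453$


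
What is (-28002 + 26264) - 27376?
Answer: -29114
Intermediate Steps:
(-28002 + 26264) - 27376 = -1738 - 27376 = -29114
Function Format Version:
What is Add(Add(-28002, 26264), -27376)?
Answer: -29114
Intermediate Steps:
Add(Add(-28002, 26264), -27376) = Add(-1738, -27376) = -29114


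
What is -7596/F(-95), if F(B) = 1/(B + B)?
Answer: 1443240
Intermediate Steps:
F(B) = 1/(2*B)
-7596/F(-95) = -7596/((½)/(-95)) = -7596/((½)*(-1/95)) = -7596/(-1/190) = -7596*(-190) = 1443240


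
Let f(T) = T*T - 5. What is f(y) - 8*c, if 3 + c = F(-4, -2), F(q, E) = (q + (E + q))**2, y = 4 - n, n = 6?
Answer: -777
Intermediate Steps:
y = -2 (y = 4 - 1*6 = 4 - 6 = -2)
F(q, E) = (E + 2*q)**2
c = 97 (c = -3 + (-2 + 2*(-4))**2 = -3 + (-2 - 8)**2 = -3 + (-10)**2 = -3 + 100 = 97)
f(T) = -5 + T**2 (f(T) = T**2 - 5 = -5 + T**2)
f(y) - 8*c = (-5 + (-2)**2) - 8*97 = (-5 + 4) - 776 = -1 - 776 = -777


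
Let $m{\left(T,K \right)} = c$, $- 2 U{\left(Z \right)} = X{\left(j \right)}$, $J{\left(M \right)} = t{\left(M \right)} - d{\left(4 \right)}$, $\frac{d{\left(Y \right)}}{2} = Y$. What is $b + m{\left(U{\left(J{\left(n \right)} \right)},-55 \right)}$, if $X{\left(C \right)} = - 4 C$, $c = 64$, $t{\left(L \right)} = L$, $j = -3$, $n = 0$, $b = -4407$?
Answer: $-4343$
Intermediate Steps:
$d{\left(Y \right)} = 2 Y$
$J{\left(M \right)} = -8 + M$ ($J{\left(M \right)} = M - 2 \cdot 4 = M - 8 = -8 + M$)
$U{\left(Z \right)} = -6$ ($U{\left(Z \right)} = - \frac{\left(-4\right) \left(-3\right)}{2} = \left(- \frac{1}{2}\right) 12 = -6$)
$m{\left(T,K \right)} = 64$
$b + m{\left(U{\left(J{\left(n \right)} \right)},-55 \right)} = -4407 + 64 = -4343$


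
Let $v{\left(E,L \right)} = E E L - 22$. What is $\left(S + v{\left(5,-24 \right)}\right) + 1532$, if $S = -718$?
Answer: $192$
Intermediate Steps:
$v{\left(E,L \right)} = -22 + L E^{2}$ ($v{\left(E,L \right)} = E^{2} L - 22 = L E^{2} - 22 = -22 + L E^{2}$)
$\left(S + v{\left(5,-24 \right)}\right) + 1532 = \left(-718 - \left(22 + 24 \cdot 5^{2}\right)\right) + 1532 = \left(-718 - 622\right) + 1532 = -1340 + 1532 = 192$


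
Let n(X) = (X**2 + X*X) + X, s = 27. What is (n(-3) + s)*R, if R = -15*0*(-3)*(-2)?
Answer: 0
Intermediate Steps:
R = 0 (R = -0*(-2) = -15*0 = 0)
n(X) = X + 2*X**2 (n(X) = (X**2 + X**2) + X = 2*X**2 + X = X + 2*X**2)
(n(-3) + s)*R = (-3*(1 + 2*(-3)) + 27)*0 = (-3*(1 - 6) + 27)*0 = (-3*(-5) + 27)*0 = (15 + 27)*0 = 42*0 = 0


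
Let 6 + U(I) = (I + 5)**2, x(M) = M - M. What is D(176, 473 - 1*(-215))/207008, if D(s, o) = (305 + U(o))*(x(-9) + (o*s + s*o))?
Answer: 3636787264/6469 ≈ 5.6219e+5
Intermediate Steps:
x(M) = 0
U(I) = -6 + (5 + I)**2 (U(I) = -6 + (I + 5)**2 = -6 + (5 + I)**2)
D(s, o) = 2*o*s*(299 + (5 + o)**2) (D(s, o) = (305 + (-6 + (5 + o)**2))*(0 + (o*s + s*o)) = (299 + (5 + o)**2)*(0 + (o*s + o*s)) = (299 + (5 + o)**2)*(0 + 2*o*s) = (299 + (5 + o)**2)*(2*o*s) = 2*o*s*(299 + (5 + o)**2))
D(176, 473 - 1*(-215))/207008 = (2*(473 - 1*(-215))*176*(299 + (5 + (473 - 1*(-215)))**2))/207008 = (2*(473 + 215)*176*(299 + (5 + (473 + 215))**2))*(1/207008) = (2*688*176*(299 + (5 + 688)**2))*(1/207008) = (2*688*176*(299 + 693**2))*(1/207008) = (2*688*176*(299 + 480249))*(1/207008) = (2*688*176*480548)*(1/207008) = 116377192448*(1/207008) = 3636787264/6469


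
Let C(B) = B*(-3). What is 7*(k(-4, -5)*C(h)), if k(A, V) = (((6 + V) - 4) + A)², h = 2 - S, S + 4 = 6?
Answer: 0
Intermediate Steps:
S = 2 (S = -4 + 6 = 2)
h = 0 (h = 2 - 1*2 = 2 - 2 = 0)
k(A, V) = (2 + A + V)² (k(A, V) = ((2 + V) + A)² = (2 + A + V)²)
C(B) = -3*B
7*(k(-4, -5)*C(h)) = 7*((2 - 4 - 5)²*(-3*0)) = 7*((-7)²*0) = 7*(49*0) = 7*0 = 0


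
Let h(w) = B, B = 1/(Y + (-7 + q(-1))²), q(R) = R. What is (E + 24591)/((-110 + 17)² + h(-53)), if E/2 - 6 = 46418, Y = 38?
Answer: 11978778/882199 ≈ 13.578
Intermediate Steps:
E = 92848 (E = 12 + 2*46418 = 12 + 92836 = 92848)
B = 1/102 (B = 1/(38 + (-7 - 1)²) = 1/(38 + (-8)²) = 1/(38 + 64) = 1/102 ≈ 0.0098039)
h(w) = 1/102
(E + 24591)/((-110 + 17)² + h(-53)) = (92848 + 24591)/((-110 + 17)² + 1/102) = 117439/((-93)² + 1/102) = 117439/(8649 + 1/102) = 117439/(882199/102) = 117439*(102/882199) = 11978778/882199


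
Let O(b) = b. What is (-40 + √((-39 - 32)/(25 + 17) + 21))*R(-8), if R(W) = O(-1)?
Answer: 40 - √34062/42 ≈ 35.606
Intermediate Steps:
R(W) = -1
(-40 + √((-39 - 32)/(25 + 17) + 21))*R(-8) = (-40 + √((-39 - 32)/(25 + 17) + 21))*(-1) = (-40 + √(-71/42 + 21))*(-1) = (-40 + √(811/42))*(-1) = (-40 + √34062/42)*(-1) = 40 - √34062/42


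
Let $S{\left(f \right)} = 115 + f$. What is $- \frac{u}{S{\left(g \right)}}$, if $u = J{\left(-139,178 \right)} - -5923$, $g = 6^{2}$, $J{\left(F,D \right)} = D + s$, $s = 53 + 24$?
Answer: $- \frac{6178}{151} \approx -40.914$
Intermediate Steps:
$s = 77$
$J{\left(F,D \right)} = 77 + D$ ($J{\left(F,D \right)} = D + 77 = 77 + D$)
$g = 36$
$u = 6178$ ($u = \left(77 + 178\right) - -5923 = 255 + 5923 = 6178$)
$- \frac{u}{S{\left(g \right)}} = - \frac{6178}{115 + 36} = - \frac{6178}{151}$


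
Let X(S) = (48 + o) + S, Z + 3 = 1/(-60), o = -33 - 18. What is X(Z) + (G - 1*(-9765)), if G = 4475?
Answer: 854039/60 ≈ 14234.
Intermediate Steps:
o = -51
Z = -181/60 (Z = -3 + 1/(-60) = -3 - 1/60 = -181/60 ≈ -3.0167)
X(S) = -3 + S (X(S) = (48 - 51) + S = -3 + S)
X(Z) + (G - 1*(-9765)) = (-3 - 181/60) + (4475 - 1*(-9765)) = -361/60 + (4475 + 9765) = -361/60 + 14240 = 854039/60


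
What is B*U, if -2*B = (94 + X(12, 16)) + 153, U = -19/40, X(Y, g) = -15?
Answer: 551/10 ≈ 55.100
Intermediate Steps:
U = -19/40 (U = -19*1/40 = -19/40 ≈ -0.47500)
B = -116 (B = -((94 - 15) + 153)/2 = -(79 + 153)/2 = -½*232 = -116)
B*U = -116*(-19/40) = 551/10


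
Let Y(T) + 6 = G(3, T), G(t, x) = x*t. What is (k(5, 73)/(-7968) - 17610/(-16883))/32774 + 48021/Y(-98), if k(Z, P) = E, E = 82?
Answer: -8821618406098699/55111014823200 ≈ -160.07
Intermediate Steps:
G(t, x) = t*x
Y(T) = -6 + 3*T
k(Z, P) = 82
(k(5, 73)/(-7968) - 17610/(-16883))/32774 + 48021/Y(-98) = (82/(-7968) - 17610/(-16883))/32774 + 48021/(-6 + 3*(-98)) = (82*(-1/7968) - 17610*(-1/16883))*(1/32774) + 48021/(-6 - 294) = (-41/3984 + 17610/16883)*(1/32774) + 48021/(-300) = (69466037/67261872)*(1/32774) + 48021*(-1/300) = 69466037/2204440592928 - 16007/100 = -8821618406098699/55111014823200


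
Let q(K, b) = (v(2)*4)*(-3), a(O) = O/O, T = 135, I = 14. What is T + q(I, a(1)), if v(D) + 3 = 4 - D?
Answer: 147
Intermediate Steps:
v(D) = 1 - D (v(D) = -3 + (4 - D) = 1 - D)
a(O) = 1
q(K, b) = 12 (q(K, b) = ((1 - 1*2)*4)*(-3) = ((1 - 2)*4)*(-3) = -1*4*(-3) = -4*(-3) = 12)
T + q(I, a(1)) = 135 + 12 = 147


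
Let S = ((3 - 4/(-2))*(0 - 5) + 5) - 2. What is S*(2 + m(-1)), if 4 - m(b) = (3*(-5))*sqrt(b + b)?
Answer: -132 - 330*I*sqrt(2) ≈ -132.0 - 466.69*I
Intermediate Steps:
S = -22 (S = ((3 - 4*(-1/2))*(-5) + 5) - 2 = ((3 + 2)*(-5) + 5) - 2 = (5*(-5) + 5) - 2 = (-25 + 5) - 2 = -20 - 2 = -22)
m(b) = 4 + 15*sqrt(2)*sqrt(b) (m(b) = 4 - 3*(-5)*sqrt(b + b) = 4 - (-15)*sqrt(2*b) = 4 - (-15)*sqrt(2)*sqrt(b) = 4 + 15*sqrt(2)*sqrt(b))
S*(2 + m(-1)) = -22*(2 + (4 + 15*sqrt(2)*sqrt(-1))) = -22*(2 + (4 + 15*sqrt(2)*I)) = -22*(2 + (4 + 15*I*sqrt(2))) = -22*(6 + 15*I*sqrt(2)) = -132 - 330*I*sqrt(2)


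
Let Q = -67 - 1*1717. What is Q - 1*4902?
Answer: -6686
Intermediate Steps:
Q = -1784 (Q = -67 - 1717 = -1784)
Q - 1*4902 = -1784 - 1*4902 = -1784 - 4902 = -6686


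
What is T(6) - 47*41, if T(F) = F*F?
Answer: -1891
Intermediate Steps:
T(F) = F**2
T(6) - 47*41 = 6**2 - 47*41 = 36 - 1927 = -1891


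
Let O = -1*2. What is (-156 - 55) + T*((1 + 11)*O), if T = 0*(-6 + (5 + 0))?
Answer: -211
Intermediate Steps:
O = -2
T = 0 (T = 0*(-6 + 5) = 0*(-1) = 0)
(-156 - 55) + T*((1 + 11)*O) = (-156 - 55) + 0*((1 + 11)*(-2)) = -211 + 0*(12*(-2)) = -211 + 0*(-24) = -211 + 0 = -211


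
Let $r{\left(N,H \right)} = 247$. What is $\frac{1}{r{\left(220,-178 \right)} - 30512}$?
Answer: $- \frac{1}{30265} \approx -3.3041 \cdot 10^{-5}$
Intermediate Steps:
$\frac{1}{r{\left(220,-178 \right)} - 30512} = \frac{1}{247 - 30512} = \frac{1}{-30265} = - \frac{1}{30265}$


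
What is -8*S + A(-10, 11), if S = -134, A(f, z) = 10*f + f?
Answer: 962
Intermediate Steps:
A(f, z) = 11*f
-8*S + A(-10, 11) = -8*(-134) + 11*(-10) = 1072 - 110 = 962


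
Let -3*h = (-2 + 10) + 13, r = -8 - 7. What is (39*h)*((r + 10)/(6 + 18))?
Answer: 455/8 ≈ 56.875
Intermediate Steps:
r = -15
h = -7 (h = -((-2 + 10) + 13)/3 = -(8 + 13)/3 = -⅓*21 = -7)
(39*h)*((r + 10)/(6 + 18)) = (39*(-7))*((-15 + 10)/(6 + 18)) = -(-1365)/24 = -273*(-5/24) = 455/8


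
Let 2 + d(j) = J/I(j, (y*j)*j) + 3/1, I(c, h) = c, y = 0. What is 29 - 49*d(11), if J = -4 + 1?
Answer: -73/11 ≈ -6.6364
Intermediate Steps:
J = -3
d(j) = 1 - 3/j (d(j) = -2 + (-3/j + 3/1) = -2 + (-3/j + 3*1) = -2 + (-3/j + 3) = -2 + (3 - 3/j) = 1 - 3/j)
29 - 49*d(11) = 29 - 49*(-3 + 11)/11 = 29 - 49*8/11 = 29 - 392/11 = -73/11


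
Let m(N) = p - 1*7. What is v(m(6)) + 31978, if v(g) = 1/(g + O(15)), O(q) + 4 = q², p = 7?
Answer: 7067139/221 ≈ 31978.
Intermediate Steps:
m(N) = 0 (m(N) = 7 - 1*7 = 7 - 7 = 0)
O(q) = -4 + q²
v(g) = 1/(221 + g) (v(g) = 1/(g + (-4 + 15²)) = 1/(g + (-4 + 225)) = 1/(g + 221) = 1/(221 + g))
v(m(6)) + 31978 = 1/(221 + 0) + 31978 = 1/221 + 31978 = 7067139/221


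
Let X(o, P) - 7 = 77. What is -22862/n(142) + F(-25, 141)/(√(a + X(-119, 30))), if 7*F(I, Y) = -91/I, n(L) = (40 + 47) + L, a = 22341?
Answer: -22862/229 + √897/8625 ≈ -99.831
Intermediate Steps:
X(o, P) = 84 (X(o, P) = 7 + 77 = 84)
n(L) = 87 + L
F(I, Y) = -13/I (F(I, Y) = (-91/I)/7 = -13/I)
-22862/n(142) + F(-25, 141)/(√(a + X(-119, 30))) = -22862/(87 + 142) + (-13/(-25))/(√(22341 + 84)) = -22862/229 + (-13*(-1/25))/(√22425) = -22862*1/229 + 13/(25*((5*√897))) = -22862/229 + 13*(√897/4485)/25 = -22862/229 + √897/8625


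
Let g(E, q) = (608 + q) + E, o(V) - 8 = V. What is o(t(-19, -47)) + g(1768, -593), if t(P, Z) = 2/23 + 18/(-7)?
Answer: 287951/161 ≈ 1788.5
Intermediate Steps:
t(P, Z) = -400/161 (t(P, Z) = 2*(1/23) + 18*(-1/7) = 2/23 - 18/7 = -400/161)
o(V) = 8 + V
g(E, q) = 608 + E + q
o(t(-19, -47)) + g(1768, -593) = (8 - 400/161) + (608 + 1768 - 593) = 888/161 + 1783 = 287951/161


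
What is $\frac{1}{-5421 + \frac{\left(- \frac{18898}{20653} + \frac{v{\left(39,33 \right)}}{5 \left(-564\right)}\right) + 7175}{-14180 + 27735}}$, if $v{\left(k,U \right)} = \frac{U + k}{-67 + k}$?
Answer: $- \frac{921040155350}{4992471214710061} \approx -0.00018449$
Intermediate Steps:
$v{\left(k,U \right)} = \frac{U + k}{-67 + k}$
$\frac{1}{-5421 + \frac{\left(- \frac{18898}{20653} + \frac{v{\left(39,33 \right)}}{5 \left(-564\right)}\right) + 7175}{-14180 + 27735}} = \frac{1}{-5421 + \frac{\left(- \frac{18898}{20653} + \frac{\frac{1}{-67 + 39} \left(33 + 39\right)}{5 \left(-564\right)}\right) + 7175}{-14180 + 27735}} = \frac{1}{-5421 + \frac{\left(\left(-18898\right) \frac{1}{20653} + \frac{\frac{1}{-28} \cdot 72}{-2820}\right) + 7175}{13555}} = \frac{1}{-5421 + \left(\left(- \frac{18898}{20653} + \left(- \frac{1}{28}\right) 72 \left(- \frac{1}{2820}\right)\right) + 7175\right) \frac{1}{13555}} = \frac{1}{-5421 + \left(\left(- \frac{18898}{20653} - - \frac{3}{3290}\right) + 7175\right) \frac{1}{13555}} = \frac{1}{-5421 + \left(\left(- \frac{18898}{20653} + \frac{3}{3290}\right) + 7175\right) \frac{1}{13555}} = \frac{1}{-5421 + \left(- \frac{62112461}{67948370} + 7175\right) \frac{1}{13555}} = \frac{1}{-5421 + \frac{487467442289}{67948370} \cdot \frac{1}{13555}} = \frac{1}{-5421 + \frac{487467442289}{921040155350}} = \frac{1}{- \frac{4992471214710061}{921040155350}} = - \frac{921040155350}{4992471214710061}$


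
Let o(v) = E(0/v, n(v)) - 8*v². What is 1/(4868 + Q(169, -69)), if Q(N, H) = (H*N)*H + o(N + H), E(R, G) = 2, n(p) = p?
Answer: 1/729479 ≈ 1.3708e-6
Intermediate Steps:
o(v) = 2 - 8*v²
Q(N, H) = 2 - 8*(H + N)² + N*H² (Q(N, H) = (H*N)*H + (2 - 8*(N + H)²) = N*H² + (2 - 8*(H + N)²) = 2 - 8*(H + N)² + N*H²)
1/(4868 + Q(169, -69)) = 1/(4868 + (2 - 8*(-69 + 169)² + 169*(-69)²)) = 1/(4868 + (2 - 8*100² + 169*4761)) = 1/(4868 + (2 - 8*10000 + 804609)) = 1/(4868 + (2 - 80000 + 804609)) = 1/(4868 + 724611) = 1/729479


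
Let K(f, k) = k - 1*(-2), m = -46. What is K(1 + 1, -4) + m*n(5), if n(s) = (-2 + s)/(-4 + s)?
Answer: -140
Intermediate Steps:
K(f, k) = 2 + k (K(f, k) = k + 2 = 2 + k)
n(s) = (-2 + s)/(-4 + s)
K(1 + 1, -4) + m*n(5) = (2 - 4) - 46*(-2 + 5)/(-4 + 5) = -2 - 46*3/1 = -2 - 46*3 = -2 - 138 = -140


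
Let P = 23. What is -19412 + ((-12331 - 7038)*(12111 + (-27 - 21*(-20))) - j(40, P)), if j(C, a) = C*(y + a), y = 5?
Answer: -242210508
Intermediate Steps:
j(C, a) = C*(5 + a)
-19412 + ((-12331 - 7038)*(12111 + (-27 - 21*(-20))) - j(40, P)) = -19412 + ((-12331 - 7038)*(12111 + (-27 - 21*(-20))) - 40*(5 + 23)) = -19412 + (-19369*(12111 + (-27 + 420)) - 40*28) = -19412 + (-19369*(12111 + 393) - 1*1120) = -19412 + (-19369*12504 - 1120) = -19412 + (-242189976 - 1120) = -19412 - 242191096 = -242210508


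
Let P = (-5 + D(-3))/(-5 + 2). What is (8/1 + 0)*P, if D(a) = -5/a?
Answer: 80/9 ≈ 8.8889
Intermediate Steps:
P = 10/9 (P = (-5 - 5/(-3))/(-5 + 2) = (-5 - 5*(-⅓))/(-3) = (-5 + 5/3)*(-⅓) = -10/3*(-⅓) = 10/9 ≈ 1.1111)
(8/1 + 0)*P = (8/1 + 0)*(10/9) = (8*1 + 0)*(10/9) = (8 + 0)*(10/9) = 8*(10/9) = 80/9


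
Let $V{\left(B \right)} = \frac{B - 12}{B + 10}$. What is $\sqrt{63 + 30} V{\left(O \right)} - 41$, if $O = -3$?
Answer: $-41 - \frac{15 \sqrt{93}}{7} \approx -61.665$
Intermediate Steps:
$V{\left(B \right)} = \frac{-12 + B}{10 + B}$
$\sqrt{63 + 30} V{\left(O \right)} - 41 = \sqrt{63 + 30} \frac{-12 - 3}{10 - 3} - 41 = \sqrt{93} \cdot \frac{1}{7} \left(-15\right) - 41 = \sqrt{93} \left(- \frac{15}{7}\right) - 41 = - \frac{15 \sqrt{93}}{7} - 41 = -41 - \frac{15 \sqrt{93}}{7}$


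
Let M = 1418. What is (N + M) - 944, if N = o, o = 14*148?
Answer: 2546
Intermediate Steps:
o = 2072
N = 2072
(N + M) - 944 = (2072 + 1418) - 944 = 3490 - 944 = 2546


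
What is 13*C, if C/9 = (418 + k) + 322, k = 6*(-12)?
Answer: 78156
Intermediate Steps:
k = -72
C = 6012 (C = 9*((418 - 72) + 322) = 9*(346 + 322) = 9*668 = 6012)
13*C = 13*6012 = 78156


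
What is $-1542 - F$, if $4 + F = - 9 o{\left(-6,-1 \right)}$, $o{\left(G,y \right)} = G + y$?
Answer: $-1601$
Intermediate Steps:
$F = 59$ ($F = -4 - 9 \left(-6 - 1\right) = -4 - -63 = -4 + 63 = 59$)
$-1542 - F = -1542 - 59 = -1601$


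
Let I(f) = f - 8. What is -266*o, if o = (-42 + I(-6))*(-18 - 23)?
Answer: -610736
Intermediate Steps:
I(f) = -8 + f
o = 2296 (o = (-42 + (-8 - 6))*(-18 - 23) = (-42 - 14)*(-41) = -56*(-41) = 2296)
-266*o = -266*2296 = -610736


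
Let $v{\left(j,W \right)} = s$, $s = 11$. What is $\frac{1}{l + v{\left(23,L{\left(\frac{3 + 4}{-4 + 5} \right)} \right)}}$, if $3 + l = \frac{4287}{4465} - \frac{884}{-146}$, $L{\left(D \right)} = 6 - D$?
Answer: $\frac{325945}{4894041} \approx 0.0666$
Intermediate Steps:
$v{\left(j,W \right)} = 11$
$l = \frac{1308646}{325945}$ ($l = -3 + \left(\frac{4287}{4465} - \frac{884}{-146}\right) = -3 + \left(4287 \cdot \frac{1}{4465} - - \frac{442}{73}\right) = -3 + \left(\frac{4287}{4465} + \frac{442}{73}\right) = -3 + \frac{2286481}{325945} = \frac{1308646}{325945} \approx 4.0149$)
$\frac{1}{l + v{\left(23,L{\left(\frac{3 + 4}{-4 + 5} \right)} \right)}} = \frac{1}{\frac{1308646}{325945} + 11} = \frac{1}{\frac{4894041}{325945}} = \frac{325945}{4894041}$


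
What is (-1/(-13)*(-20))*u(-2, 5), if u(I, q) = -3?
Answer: 60/13 ≈ 4.6154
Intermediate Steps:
(-1/(-13)*(-20))*u(-2, 5) = (-1/(-13)*(-20))*(-3) = (-1*(-1/13)*(-20))*(-3) = ((1/13)*(-20))*(-3) = -20/13*(-3) = 60/13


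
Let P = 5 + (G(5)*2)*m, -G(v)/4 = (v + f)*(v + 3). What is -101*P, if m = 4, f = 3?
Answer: 206343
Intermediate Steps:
G(v) = -4*(3 + v)**2 (G(v) = -4*(v + 3)*(v + 3) = -4*(3 + v)*(3 + v) = -4*(3 + v)**2)
P = -2043 (P = 5 + ((-36 - 24*5 - 4*5**2)*2)*4 = 5 + ((-36 - 120 - 4*25)*2)*4 = 5 + ((-36 - 120 - 100)*2)*4 = 5 - 256*2*4 = 5 - 512*4 = 5 - 2048 = -2043)
-101*P = -101*(-2043) = 206343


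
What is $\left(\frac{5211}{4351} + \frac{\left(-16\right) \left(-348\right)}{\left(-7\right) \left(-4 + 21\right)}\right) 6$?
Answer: $- \frac{141637554}{517769} \approx -273.55$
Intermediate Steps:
$\left(\frac{5211}{4351} + \frac{\left(-16\right) \left(-348\right)}{\left(-7\right) \left(-4 + 21\right)}\right) 6 = \left(5211 \cdot \frac{1}{4351} + \frac{5568}{\left(-7\right) 17}\right) 6 = \left(\frac{5211}{4351} + \frac{5568}{-119}\right) 6 = \left(\frac{5211}{4351} + 5568 \left(- \frac{1}{119}\right)\right) 6 = \left(\frac{5211}{4351} - \frac{5568}{119}\right) 6 = \left(- \frac{23606259}{517769}\right) 6 = - \frac{141637554}{517769}$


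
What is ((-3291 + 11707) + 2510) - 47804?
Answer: -36878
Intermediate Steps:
((-3291 + 11707) + 2510) - 47804 = (8416 + 2510) - 47804 = 10926 - 47804 = -36878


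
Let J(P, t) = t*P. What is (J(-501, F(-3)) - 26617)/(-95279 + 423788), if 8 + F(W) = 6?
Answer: -25615/328509 ≈ -0.077973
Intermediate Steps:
F(W) = -2 (F(W) = -8 + 6 = -2)
J(P, t) = P*t
(J(-501, F(-3)) - 26617)/(-95279 + 423788) = (-501*(-2) - 26617)/(-95279 + 423788) = (1002 - 26617)/328509 = -25615*1/328509 = -25615/328509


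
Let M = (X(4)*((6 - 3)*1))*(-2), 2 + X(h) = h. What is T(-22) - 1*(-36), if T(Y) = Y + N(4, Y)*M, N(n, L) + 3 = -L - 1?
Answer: -202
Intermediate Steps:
X(h) = -2 + h
N(n, L) = -4 - L (N(n, L) = -3 + (-L - 1) = -3 + (-1 - L) = -4 - L)
M = -12 (M = ((-2 + 4)*((6 - 3)*1))*(-2) = (2*(3*1))*(-2) = (2*3)*(-2) = 6*(-2) = -12)
T(Y) = 48 + 13*Y (T(Y) = Y + (-4 - Y)*(-12) = Y + (48 + 12*Y) = 48 + 13*Y)
T(-22) - 1*(-36) = (48 + 13*(-22)) - 1*(-36) = (48 - 286) + 36 = -238 + 36 = -202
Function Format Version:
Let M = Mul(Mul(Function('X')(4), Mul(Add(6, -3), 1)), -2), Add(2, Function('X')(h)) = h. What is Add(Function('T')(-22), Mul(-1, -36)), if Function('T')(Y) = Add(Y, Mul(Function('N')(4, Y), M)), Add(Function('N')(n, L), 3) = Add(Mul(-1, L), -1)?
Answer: -202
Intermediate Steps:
Function('X')(h) = Add(-2, h)
Function('N')(n, L) = Add(-4, Mul(-1, L)) (Function('N')(n, L) = Add(-3, Add(Mul(-1, L), -1)) = Add(-3, Add(-1, Mul(-1, L))) = Add(-4, Mul(-1, L)))
M = -12 (M = Mul(Mul(Add(-2, 4), Mul(Add(6, -3), 1)), -2) = Mul(Mul(2, Mul(3, 1)), -2) = Mul(Mul(2, 3), -2) = Mul(6, -2) = -12)
Function('T')(Y) = Add(48, Mul(13, Y)) (Function('T')(Y) = Add(Y, Mul(Add(-4, Mul(-1, Y)), -12)) = Add(Y, Add(48, Mul(12, Y))) = Add(48, Mul(13, Y)))
Add(Function('T')(-22), Mul(-1, -36)) = Add(Add(48, Mul(13, -22)), Mul(-1, -36)) = Add(Add(48, -286), 36) = Add(-238, 36) = -202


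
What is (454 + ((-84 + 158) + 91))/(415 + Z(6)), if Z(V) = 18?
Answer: 619/433 ≈ 1.4296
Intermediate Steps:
(454 + ((-84 + 158) + 91))/(415 + Z(6)) = (454 + ((-84 + 158) + 91))/(415 + 18) = (454 + (74 + 91))/433 = (454 + 165)*(1/433) = 619*(1/433) = 619/433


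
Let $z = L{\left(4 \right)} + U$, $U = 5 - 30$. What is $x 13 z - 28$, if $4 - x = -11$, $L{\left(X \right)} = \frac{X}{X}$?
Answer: $-4708$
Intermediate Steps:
$L{\left(X \right)} = 1$
$U = -25$ ($U = 5 - 30 = -25$)
$x = 15$ ($x = 4 - -11 = 4 + 11 = 15$)
$z = -24$ ($z = 1 - 25 = -24$)
$x 13 z - 28 = 15 \cdot 13 \left(-24\right) - 28 = 195 \left(-24\right) - 28 = -4680 - 28 = -4708$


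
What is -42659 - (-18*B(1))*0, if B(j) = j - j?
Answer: -42659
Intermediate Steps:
B(j) = 0
-42659 - (-18*B(1))*0 = -42659 - (-18*0)*0 = -42659 - 0*0 = -42659 - 1*0 = -42659 + 0 = -42659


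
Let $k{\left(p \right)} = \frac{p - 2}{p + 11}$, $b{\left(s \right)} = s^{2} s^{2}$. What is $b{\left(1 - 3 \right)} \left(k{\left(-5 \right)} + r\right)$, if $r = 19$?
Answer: $\frac{856}{3} \approx 285.33$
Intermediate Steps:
$b{\left(s \right)} = s^{4}$
$k{\left(p \right)} = \frac{-2 + p}{11 + p}$
$b{\left(1 - 3 \right)} \left(k{\left(-5 \right)} + r\right) = \left(1 - 3\right)^{4} \left(\frac{-2 - 5}{11 - 5} + 19\right) = \left(-2\right)^{4} \left(\frac{1}{6} \left(-7\right) + 19\right) = 16 \left(\frac{1}{6} \left(-7\right) + 19\right) = 16 \left(- \frac{7}{6} + 19\right) = 16 \cdot \frac{107}{6} = \frac{856}{3}$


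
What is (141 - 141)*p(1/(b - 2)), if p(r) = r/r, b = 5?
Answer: 0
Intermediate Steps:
p(r) = 1
(141 - 141)*p(1/(b - 2)) = (141 - 141)*1 = 0*1 = 0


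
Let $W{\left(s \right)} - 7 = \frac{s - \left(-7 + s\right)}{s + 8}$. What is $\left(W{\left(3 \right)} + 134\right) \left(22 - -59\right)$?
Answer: $\frac{126198}{11} \approx 11473.0$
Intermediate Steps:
$W{\left(s \right)} = 7 + \frac{7}{8 + s}$ ($W{\left(s \right)} = 7 + \frac{s - \left(-7 + s\right)}{s + 8} = 7 + \frac{7}{8 + s}$)
$\left(W{\left(3 \right)} + 134\right) \left(22 - -59\right) = \left(\frac{7 \left(9 + 3\right)}{8 + 3} + 134\right) \left(22 - -59\right) = \left(7 \cdot \frac{1}{11} \cdot 12 + 134\right) \left(22 + 59\right) = \left(7 \cdot \frac{1}{11} \cdot 12 + 134\right) 81 = \left(\frac{84}{11} + 134\right) 81 = \frac{1558}{11} \cdot 81 = \frac{126198}{11}$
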